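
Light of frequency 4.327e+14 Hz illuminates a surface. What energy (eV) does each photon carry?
1.7895 eV

Using E = hf:

E = hf = (6.626×10⁻³⁴ J·s)(4.327e+14 Hz)
E = 1.7895 eV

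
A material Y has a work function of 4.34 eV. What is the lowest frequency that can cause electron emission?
1.0494e+15 Hz

The threshold frequency is when the photon energy equals the work function:
hf₀ = φ

Solving for f₀:
f₀ = φ/h = (4.34 eV × 1.602×10⁻¹⁹ J/eV) / (6.626×10⁻³⁴ J·s)
f₀ = 1.0494e+15 Hz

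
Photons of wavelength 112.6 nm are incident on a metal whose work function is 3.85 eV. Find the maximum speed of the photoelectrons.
1.5871e+06 m/s

First, find the maximum kinetic energy:
E_photon = hc/λ = 11.0110 eV
KE_max = E_photon - φ = 11.0110 - 3.85 = 7.1610 eV

Convert to Joules: KE_max = 7.1610 × 1.602×10⁻¹⁹ J = 1.1473e-18 J

Then use KE = ½mv² to find velocity:
v = √(2·KE/m) = √(2 × 1.1473e-18 J / 9.109e-31 kg)
v = 1.5871e+06 m/s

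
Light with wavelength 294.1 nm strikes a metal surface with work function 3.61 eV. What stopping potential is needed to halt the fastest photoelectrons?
0.6057 V

The stopping potential V_s satisfies: eV_s = KE_max

First, find KE_max using Einstein's equation:
E_photon = hc/λ = 4.2157 eV
KE_max = E_photon - φ = 4.2157 - 3.61 = 0.6057 eV

Since eV_s = KE_max:
V_s = KE_max/e = 0.6057 V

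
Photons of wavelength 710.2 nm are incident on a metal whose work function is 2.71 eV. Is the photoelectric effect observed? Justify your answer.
No

For photoemission, the photon energy must exceed the work function.

Photon energy: E = hc/λ = 1.7458 eV
Work function: φ = 2.71 eV

Since E_photon (1.7458 eV) < φ (2.71 eV), photoemission will NOT occur.
The threshold wavelength is λ₀ = hc/φ = 457.5 nm.
Since 710.2 nm > 457.5 nm, the photons lack sufficient energy.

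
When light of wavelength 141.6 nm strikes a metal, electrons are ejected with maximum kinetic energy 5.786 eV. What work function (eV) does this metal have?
2.97 eV

From Einstein's photoelectric equation: KE_max = hf - φ = hc/λ - φ

Rearranging for φ:
φ = hc/λ - KE_max

Calculate photon energy:
E_photon = hc/λ = 8.7559 eV

Therefore:
φ = 8.7559 - 5.786 = 2.97 eV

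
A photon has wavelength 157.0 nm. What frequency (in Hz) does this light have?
1.9095e+15 Hz

Using the wave equation: c = fλ

Solving for frequency:
f = c/λ = (3×10⁸ m/s) / (157.0×10⁻⁹ m)
f = 1.9095e+15 Hz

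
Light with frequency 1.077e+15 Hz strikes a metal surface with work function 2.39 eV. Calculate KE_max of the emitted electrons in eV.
2.0641 eV

Using Einstein's photoelectric equation: KE_max = hf - φ

First, calculate the photon energy:
E_photon = hf = (6.626×10⁻³⁴ J·s)(1.077e+15 Hz)
E_photon = 4.4541 eV

Then, the maximum kinetic energy:
KE_max = E_photon - φ = 4.4541 eV - 2.39 eV = 2.0641 eV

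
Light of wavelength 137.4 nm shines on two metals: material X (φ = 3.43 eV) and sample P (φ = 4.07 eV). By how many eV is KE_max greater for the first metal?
0.6400 eV

Using KE_max = hc/λ - φ for each metal:

Photon energy: E = hc/λ = 9.0236 eV

For material X (φ₁ = 3.43 eV):
KE₁ = E - φ₁ = 9.0236 - 3.43 = 5.5936 eV

For sample P (φ₂ = 4.07 eV):
KE₂ = E - φ₂ = 9.0236 - 4.07 = 4.9536 eV

Difference:
ΔKE = KE₁ - KE₂ = 5.5936 - 4.9536 = 0.6400 eV

Note: The difference equals the difference in work functions: 4.07 - 3.43 = 0.64 eV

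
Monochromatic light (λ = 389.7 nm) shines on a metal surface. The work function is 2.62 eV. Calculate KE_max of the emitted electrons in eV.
0.5615 eV

Using Einstein's photoelectric equation: KE_max = hf - φ = hc/λ - φ

First, calculate the photon energy:
E_photon = hc/λ = (6.626×10⁻³⁴ J·s)(3×10⁸ m/s) / (389.7×10⁻⁹ m)
E_photon = 3.1815 eV

Then, the maximum kinetic energy:
KE_max = E_photon - φ = 3.1815 eV - 2.62 eV = 0.5615 eV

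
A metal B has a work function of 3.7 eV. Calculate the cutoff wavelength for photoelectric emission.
335.09 nm

The threshold wavelength is when the photon energy equals the work function:
hc/λ₀ = φ

Solving for λ₀:
λ₀ = hc/φ = (6.626×10⁻³⁴ J·s)(3×10⁸ m/s) / (3.7 eV × 1.602×10⁻¹⁹ J/eV)
λ₀ = 335.09 nm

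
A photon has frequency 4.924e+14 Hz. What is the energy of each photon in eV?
2.0364 eV

Using E = hf:

E = hf = (6.626×10⁻³⁴ J·s)(4.924e+14 Hz)
E = 2.0364 eV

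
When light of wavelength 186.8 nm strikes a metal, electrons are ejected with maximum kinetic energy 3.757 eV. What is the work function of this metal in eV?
2.88 eV

From Einstein's photoelectric equation: KE_max = hf - φ = hc/λ - φ

Rearranging for φ:
φ = hc/λ - KE_max

Calculate photon energy:
E_photon = hc/λ = 6.6373 eV

Therefore:
φ = 6.6373 - 3.757 = 2.88 eV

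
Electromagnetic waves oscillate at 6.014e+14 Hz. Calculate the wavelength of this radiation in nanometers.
498.49 nm

Using the wave equation: c = fλ

Solving for wavelength:
λ = c/f = (3×10⁸ m/s) / (6.014e+14 Hz)
λ = 498.49 nm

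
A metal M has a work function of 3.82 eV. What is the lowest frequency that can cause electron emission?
9.2367e+14 Hz

The threshold frequency is when the photon energy equals the work function:
hf₀ = φ

Solving for f₀:
f₀ = φ/h = (3.82 eV × 1.602×10⁻¹⁹ J/eV) / (6.626×10⁻³⁴ J·s)
f₀ = 9.2367e+14 Hz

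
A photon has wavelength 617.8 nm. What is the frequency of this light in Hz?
4.8526e+14 Hz

Using the wave equation: c = fλ

Solving for frequency:
f = c/λ = (3×10⁸ m/s) / (617.8×10⁻⁹ m)
f = 4.8526e+14 Hz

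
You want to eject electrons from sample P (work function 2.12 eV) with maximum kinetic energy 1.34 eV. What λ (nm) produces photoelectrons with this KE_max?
358.34 nm

From Einstein's equation: KE_max = hc/λ - φ

Rearranging for λ:
hc/λ = KE_max + φ
λ = hc/(KE_max + φ)

Required photon energy:
E_photon = KE_max + φ = 1.34 + 2.12 = 3.46 eV

Required wavelength:
λ = hc/E_photon = (6.626×10⁻³⁴)(3×10⁸) / (3.46 × 1.602×10⁻¹⁹)
λ = 358.34 nm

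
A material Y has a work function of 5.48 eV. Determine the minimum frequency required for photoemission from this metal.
1.3251e+15 Hz

The threshold frequency is when the photon energy equals the work function:
hf₀ = φ

Solving for f₀:
f₀ = φ/h = (5.48 eV × 1.602×10⁻¹⁹ J/eV) / (6.626×10⁻³⁴ J·s)
f₀ = 1.3251e+15 Hz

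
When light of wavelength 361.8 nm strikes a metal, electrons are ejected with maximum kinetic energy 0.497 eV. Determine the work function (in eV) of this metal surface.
2.93 eV

From Einstein's photoelectric equation: KE_max = hf - φ = hc/λ - φ

Rearranging for φ:
φ = hc/λ - KE_max

Calculate photon energy:
E_photon = hc/λ = 3.4269 eV

Therefore:
φ = 3.4269 - 0.497 = 2.93 eV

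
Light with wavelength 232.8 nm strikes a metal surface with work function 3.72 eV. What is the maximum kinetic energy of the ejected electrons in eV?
1.6058 eV

Using Einstein's photoelectric equation: KE_max = hf - φ = hc/λ - φ

First, calculate the photon energy:
E_photon = hc/λ = (6.626×10⁻³⁴ J·s)(3×10⁸ m/s) / (232.8×10⁻⁹ m)
E_photon = 5.3258 eV

Then, the maximum kinetic energy:
KE_max = E_photon - φ = 5.3258 eV - 3.72 eV = 1.6058 eV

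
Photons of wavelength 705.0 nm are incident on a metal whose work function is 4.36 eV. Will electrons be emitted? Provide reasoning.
No

For photoemission, the photon energy must exceed the work function.

Photon energy: E = hc/λ = 1.7586 eV
Work function: φ = 4.36 eV

Since E_photon (1.7586 eV) < φ (4.36 eV), photoemission will NOT occur.
The threshold wavelength is λ₀ = hc/φ = 284.4 nm.
Since 705.0 nm > 284.4 nm, the photons lack sufficient energy.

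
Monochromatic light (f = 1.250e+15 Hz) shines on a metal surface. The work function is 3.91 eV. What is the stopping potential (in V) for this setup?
1.2596 V

The stopping potential V_s satisfies: eV_s = KE_max

First, find KE_max using Einstein's equation:
E_photon = hf = (6.626×10⁻³⁴ J·s)(1.250e+15 Hz) = 5.1696 eV
KE_max = E_photon - φ = 5.1696 - 3.91 = 1.2596 eV

Since eV_s = KE_max:
V_s = KE_max/e = 1.2596 V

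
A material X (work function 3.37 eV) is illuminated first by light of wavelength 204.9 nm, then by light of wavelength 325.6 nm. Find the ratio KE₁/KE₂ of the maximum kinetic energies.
6.1228

Using Einstein's equation: KE_max = hc/λ - φ

For λ₁ = 204.9 nm:
E₁ = hc/λ₁ = 6.0510 eV
KE₁ = E₁ - φ = 6.0510 - 3.37 = 2.6810 eV

For λ₂ = 325.6 nm:
E₂ = hc/λ₂ = 3.8079 eV
KE₂ = E₂ - φ = 3.8079 - 3.37 = 0.4379 eV

Ratio: KE₁/KE₂ = 2.6810/0.4379 = 6.1228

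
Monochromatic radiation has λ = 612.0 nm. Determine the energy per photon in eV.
2.0259 eV

Using E = hf = hc/λ:

E = hc/λ = (6.626×10⁻³⁴ J·s)(3×10⁸ m/s) / (612.0×10⁻⁹ m)
E = 2.0259 eV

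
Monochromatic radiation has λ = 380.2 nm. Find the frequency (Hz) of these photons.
7.8851e+14 Hz

Using the wave equation: c = fλ

Solving for frequency:
f = c/λ = (3×10⁸ m/s) / (380.2×10⁻⁹ m)
f = 7.8851e+14 Hz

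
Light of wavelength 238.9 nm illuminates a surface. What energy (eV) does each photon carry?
5.1898 eV

Using E = hf = hc/λ:

E = hc/λ = (6.626×10⁻³⁴ J·s)(3×10⁸ m/s) / (238.9×10⁻⁹ m)
E = 5.1898 eV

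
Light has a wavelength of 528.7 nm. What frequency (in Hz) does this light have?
5.6704e+14 Hz

Using the wave equation: c = fλ

Solving for frequency:
f = c/λ = (3×10⁸ m/s) / (528.7×10⁻⁹ m)
f = 5.6704e+14 Hz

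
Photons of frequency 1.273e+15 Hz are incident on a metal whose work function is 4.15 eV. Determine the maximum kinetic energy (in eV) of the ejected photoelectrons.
1.1147 eV

Using Einstein's photoelectric equation: KE_max = hf - φ

First, calculate the photon energy:
E_photon = hf = (6.626×10⁻³⁴ J·s)(1.273e+15 Hz)
E_photon = 5.2647 eV

Then, the maximum kinetic energy:
KE_max = E_photon - φ = 5.2647 eV - 4.15 eV = 1.1147 eV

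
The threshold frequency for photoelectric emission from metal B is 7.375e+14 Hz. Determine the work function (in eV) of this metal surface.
3.05 eV

At the threshold frequency, photon energy equals work function:
φ = hf₀

Calculating:
φ = (6.626×10⁻³⁴ J·s)(7.375e+14 Hz)
φ = 3.05 eV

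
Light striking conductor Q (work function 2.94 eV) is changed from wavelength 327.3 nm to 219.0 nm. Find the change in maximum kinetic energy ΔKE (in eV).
1.8733 eV

Using Einstein's equation: KE_max = hc/λ - φ

For λ₁ = 327.3 nm:
KE₁ = hc/λ₁ - φ = 3.7881 - 2.94 = 0.8481 eV

For λ₂ = 219.0 nm:
KE₂ = hc/λ₂ - φ = 5.6614 - 2.94 = 2.7214 eV

Change in KE:
ΔKE = KE₂ - KE₁ = 2.7214 - 0.8481 = 1.8733 eV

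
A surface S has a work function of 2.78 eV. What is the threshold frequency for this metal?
6.7220e+14 Hz

The threshold frequency is when the photon energy equals the work function:
hf₀ = φ

Solving for f₀:
f₀ = φ/h = (2.78 eV × 1.602×10⁻¹⁹ J/eV) / (6.626×10⁻³⁴ J·s)
f₀ = 6.7220e+14 Hz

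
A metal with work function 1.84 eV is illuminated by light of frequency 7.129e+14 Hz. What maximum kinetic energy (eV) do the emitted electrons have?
1.1083 eV

Using Einstein's photoelectric equation: KE_max = hf - φ

First, calculate the photon energy:
E_photon = hf = (6.626×10⁻³⁴ J·s)(7.129e+14 Hz)
E_photon = 2.9483 eV

Then, the maximum kinetic energy:
KE_max = E_photon - φ = 2.9483 eV - 1.84 eV = 1.1083 eV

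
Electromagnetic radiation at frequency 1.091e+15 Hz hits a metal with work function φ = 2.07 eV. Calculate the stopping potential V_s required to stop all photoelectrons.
2.4420 V

The stopping potential V_s satisfies: eV_s = KE_max

First, find KE_max using Einstein's equation:
E_photon = hf = (6.626×10⁻³⁴ J·s)(1.091e+15 Hz) = 4.5120 eV
KE_max = E_photon - φ = 4.5120 - 2.07 = 2.4420 eV

Since eV_s = KE_max:
V_s = KE_max/e = 2.4420 V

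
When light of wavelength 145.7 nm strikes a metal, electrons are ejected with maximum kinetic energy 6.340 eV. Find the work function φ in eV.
2.17 eV

From Einstein's photoelectric equation: KE_max = hf - φ = hc/λ - φ

Rearranging for φ:
φ = hc/λ - KE_max

Calculate photon energy:
E_photon = hc/λ = 8.5096 eV

Therefore:
φ = 8.5096 - 6.340 = 2.17 eV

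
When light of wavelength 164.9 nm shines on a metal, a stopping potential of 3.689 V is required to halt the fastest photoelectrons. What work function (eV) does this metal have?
3.83 eV

The stopping potential gives the maximum kinetic energy: KE_max = eV_s = 3.689 eV

From Einstein's photoelectric equation: KE_max = hc/λ - φ
Rearranging: φ = hc/λ - KE_max

Calculate photon energy:
E_photon = hc/λ = (6.626×10⁻³⁴ J·s)(3×10⁸ m/s) / (164.9×10⁻⁹ m) = 7.5188 eV

Therefore:
φ = 7.5188 - 3.689 = 3.83 eV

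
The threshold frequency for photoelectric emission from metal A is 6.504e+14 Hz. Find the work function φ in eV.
2.69 eV

At the threshold frequency, photon energy equals work function:
φ = hf₀

Calculating:
φ = (6.626×10⁻³⁴ J·s)(6.504e+14 Hz)
φ = 2.69 eV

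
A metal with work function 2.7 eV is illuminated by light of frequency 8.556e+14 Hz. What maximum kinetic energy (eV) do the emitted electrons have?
0.8385 eV

Using Einstein's photoelectric equation: KE_max = hf - φ

First, calculate the photon energy:
E_photon = hf = (6.626×10⁻³⁴ J·s)(8.556e+14 Hz)
E_photon = 3.5385 eV

Then, the maximum kinetic energy:
KE_max = E_photon - φ = 3.5385 eV - 2.7 eV = 0.8385 eV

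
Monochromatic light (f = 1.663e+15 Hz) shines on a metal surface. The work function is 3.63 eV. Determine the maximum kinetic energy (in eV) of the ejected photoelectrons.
3.2476 eV

Using Einstein's photoelectric equation: KE_max = hf - φ

First, calculate the photon energy:
E_photon = hf = (6.626×10⁻³⁴ J·s)(1.663e+15 Hz)
E_photon = 6.8776 eV

Then, the maximum kinetic energy:
KE_max = E_photon - φ = 6.8776 eV - 3.63 eV = 3.2476 eV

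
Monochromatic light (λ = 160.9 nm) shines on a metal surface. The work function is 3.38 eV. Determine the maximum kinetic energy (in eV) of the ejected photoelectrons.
4.3257 eV

Using Einstein's photoelectric equation: KE_max = hf - φ = hc/λ - φ

First, calculate the photon energy:
E_photon = hc/λ = (6.626×10⁻³⁴ J·s)(3×10⁸ m/s) / (160.9×10⁻⁹ m)
E_photon = 7.7057 eV

Then, the maximum kinetic energy:
KE_max = E_photon - φ = 7.7057 eV - 3.38 eV = 4.3257 eV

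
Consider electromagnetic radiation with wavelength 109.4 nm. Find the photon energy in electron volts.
11.3331 eV

Using E = hf = hc/λ:

E = hc/λ = (6.626×10⁻³⁴ J·s)(3×10⁸ m/s) / (109.4×10⁻⁹ m)
E = 11.3331 eV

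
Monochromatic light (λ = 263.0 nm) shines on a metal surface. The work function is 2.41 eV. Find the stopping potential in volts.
2.3042 V

The stopping potential V_s satisfies: eV_s = KE_max

First, find KE_max using Einstein's equation:
E_photon = hc/λ = 4.7142 eV
KE_max = E_photon - φ = 4.7142 - 2.41 = 2.3042 eV

Since eV_s = KE_max:
V_s = KE_max/e = 2.3042 V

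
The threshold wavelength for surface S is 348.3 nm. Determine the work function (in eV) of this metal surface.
3.56 eV

At the threshold wavelength, photon energy equals work function:
φ = hc/λ₀

Calculating:
φ = (6.626×10⁻³⁴ J·s)(3×10⁸ m/s) / (348.3×10⁻⁹ m)
φ = 3.56 eV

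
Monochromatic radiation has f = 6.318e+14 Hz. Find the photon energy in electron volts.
2.6129 eV

Using E = hf:

E = hf = (6.626×10⁻³⁴ J·s)(6.318e+14 Hz)
E = 2.6129 eV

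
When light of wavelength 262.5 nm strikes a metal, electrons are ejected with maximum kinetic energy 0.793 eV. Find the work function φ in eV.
3.93 eV

From Einstein's photoelectric equation: KE_max = hf - φ = hc/λ - φ

Rearranging for φ:
φ = hc/λ - KE_max

Calculate photon energy:
E_photon = hc/λ = 4.7232 eV

Therefore:
φ = 4.7232 - 0.793 = 3.93 eV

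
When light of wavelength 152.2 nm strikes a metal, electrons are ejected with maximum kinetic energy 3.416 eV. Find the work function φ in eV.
4.73 eV

From Einstein's photoelectric equation: KE_max = hf - φ = hc/λ - φ

Rearranging for φ:
φ = hc/λ - KE_max

Calculate photon energy:
E_photon = hc/λ = 8.1461 eV

Therefore:
φ = 8.1461 - 3.416 = 4.73 eV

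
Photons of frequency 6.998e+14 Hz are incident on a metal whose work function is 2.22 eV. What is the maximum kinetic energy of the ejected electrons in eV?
0.6741 eV

Using Einstein's photoelectric equation: KE_max = hf - φ

First, calculate the photon energy:
E_photon = hf = (6.626×10⁻³⁴ J·s)(6.998e+14 Hz)
E_photon = 2.8941 eV

Then, the maximum kinetic energy:
KE_max = E_photon - φ = 2.8941 eV - 2.22 eV = 0.6741 eV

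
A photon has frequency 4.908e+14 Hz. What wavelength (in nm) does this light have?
610.82 nm

Using the wave equation: c = fλ

Solving for wavelength:
λ = c/f = (3×10⁸ m/s) / (4.908e+14 Hz)
λ = 610.82 nm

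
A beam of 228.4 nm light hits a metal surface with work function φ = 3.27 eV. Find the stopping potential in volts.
2.1584 V

The stopping potential V_s satisfies: eV_s = KE_max

First, find KE_max using Einstein's equation:
E_photon = hc/λ = 5.4284 eV
KE_max = E_photon - φ = 5.4284 - 3.27 = 2.1584 eV

Since eV_s = KE_max:
V_s = KE_max/e = 2.1584 V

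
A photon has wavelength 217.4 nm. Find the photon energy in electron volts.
5.7030 eV

Using E = hf = hc/λ:

E = hc/λ = (6.626×10⁻³⁴ J·s)(3×10⁸ m/s) / (217.4×10⁻⁹ m)
E = 5.7030 eV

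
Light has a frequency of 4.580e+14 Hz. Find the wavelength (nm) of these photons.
654.57 nm

Using the wave equation: c = fλ

Solving for wavelength:
λ = c/f = (3×10⁸ m/s) / (4.580e+14 Hz)
λ = 654.57 nm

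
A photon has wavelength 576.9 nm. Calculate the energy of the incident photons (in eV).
2.1491 eV

Using E = hf = hc/λ:

E = hc/λ = (6.626×10⁻³⁴ J·s)(3×10⁸ m/s) / (576.9×10⁻⁹ m)
E = 2.1491 eV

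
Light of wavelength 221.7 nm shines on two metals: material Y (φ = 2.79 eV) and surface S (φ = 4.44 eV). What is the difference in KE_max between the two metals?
1.6500 eV

Using KE_max = hc/λ - φ for each metal:

Photon energy: E = hc/λ = 5.5924 eV

For material Y (φ₁ = 2.79 eV):
KE₁ = E - φ₁ = 5.5924 - 2.79 = 2.8024 eV

For surface S (φ₂ = 4.44 eV):
KE₂ = E - φ₂ = 5.5924 - 4.44 = 1.1524 eV

Difference:
ΔKE = KE₁ - KE₂ = 2.8024 - 1.1524 = 1.6500 eV

Note: The difference equals the difference in work functions: 4.44 - 2.79 = 1.65 eV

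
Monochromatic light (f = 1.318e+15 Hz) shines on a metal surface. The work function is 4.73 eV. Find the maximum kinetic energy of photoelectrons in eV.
0.7208 eV

Using Einstein's photoelectric equation: KE_max = hf - φ

First, calculate the photon energy:
E_photon = hf = (6.626×10⁻³⁴ J·s)(1.318e+15 Hz)
E_photon = 5.4508 eV

Then, the maximum kinetic energy:
KE_max = E_photon - φ = 5.4508 eV - 4.73 eV = 0.7208 eV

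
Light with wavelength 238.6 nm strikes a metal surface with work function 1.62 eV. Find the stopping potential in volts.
3.5763 V

The stopping potential V_s satisfies: eV_s = KE_max

First, find KE_max using Einstein's equation:
E_photon = hc/λ = 5.1963 eV
KE_max = E_photon - φ = 5.1963 - 1.62 = 3.5763 eV

Since eV_s = KE_max:
V_s = KE_max/e = 3.5763 V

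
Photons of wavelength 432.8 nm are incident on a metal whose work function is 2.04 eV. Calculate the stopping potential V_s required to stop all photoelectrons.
0.8247 V

The stopping potential V_s satisfies: eV_s = KE_max

First, find KE_max using Einstein's equation:
E_photon = hc/λ = 2.8647 eV
KE_max = E_photon - φ = 2.8647 - 2.04 = 0.8247 eV

Since eV_s = KE_max:
V_s = KE_max/e = 0.8247 V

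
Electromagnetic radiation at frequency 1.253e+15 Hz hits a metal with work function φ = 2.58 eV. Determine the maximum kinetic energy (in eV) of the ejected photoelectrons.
2.6020 eV

Using Einstein's photoelectric equation: KE_max = hf - φ

First, calculate the photon energy:
E_photon = hf = (6.626×10⁻³⁴ J·s)(1.253e+15 Hz)
E_photon = 5.1820 eV

Then, the maximum kinetic energy:
KE_max = E_photon - φ = 5.1820 eV - 2.58 eV = 2.6020 eV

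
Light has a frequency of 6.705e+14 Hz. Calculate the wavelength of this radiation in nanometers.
447.12 nm

Using the wave equation: c = fλ

Solving for wavelength:
λ = c/f = (3×10⁸ m/s) / (6.705e+14 Hz)
λ = 447.12 nm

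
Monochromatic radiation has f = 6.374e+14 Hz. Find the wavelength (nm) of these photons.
470.34 nm

Using the wave equation: c = fλ

Solving for wavelength:
λ = c/f = (3×10⁸ m/s) / (6.374e+14 Hz)
λ = 470.34 nm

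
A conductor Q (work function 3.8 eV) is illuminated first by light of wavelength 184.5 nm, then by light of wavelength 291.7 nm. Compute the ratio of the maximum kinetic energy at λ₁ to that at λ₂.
6.4831

Using Einstein's equation: KE_max = hc/λ - φ

For λ₁ = 184.5 nm:
E₁ = hc/λ₁ = 6.7200 eV
KE₁ = E₁ - φ = 6.7200 - 3.8 = 2.9200 eV

For λ₂ = 291.7 nm:
E₂ = hc/λ₂ = 4.2504 eV
KE₂ = E₂ - φ = 4.2504 - 3.8 = 0.4504 eV

Ratio: KE₁/KE₂ = 2.9200/0.4504 = 6.4831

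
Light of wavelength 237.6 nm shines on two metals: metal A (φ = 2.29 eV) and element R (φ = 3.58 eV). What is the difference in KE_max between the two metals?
1.2900 eV

Using KE_max = hc/λ - φ for each metal:

Photon energy: E = hc/λ = 5.2182 eV

For metal A (φ₁ = 2.29 eV):
KE₁ = E - φ₁ = 5.2182 - 2.29 = 2.9282 eV

For element R (φ₂ = 3.58 eV):
KE₂ = E - φ₂ = 5.2182 - 3.58 = 1.6382 eV

Difference:
ΔKE = KE₁ - KE₂ = 2.9282 - 1.6382 = 1.2900 eV

Note: The difference equals the difference in work functions: 3.58 - 2.29 = 1.29 eV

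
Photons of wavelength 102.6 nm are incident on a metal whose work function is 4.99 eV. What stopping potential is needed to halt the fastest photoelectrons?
7.0942 V

The stopping potential V_s satisfies: eV_s = KE_max

First, find KE_max using Einstein's equation:
E_photon = hc/λ = 12.0842 eV
KE_max = E_photon - φ = 12.0842 - 4.99 = 7.0942 eV

Since eV_s = KE_max:
V_s = KE_max/e = 7.0942 V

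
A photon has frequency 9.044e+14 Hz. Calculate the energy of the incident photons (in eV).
3.7403 eV

Using E = hf:

E = hf = (6.626×10⁻³⁴ J·s)(9.044e+14 Hz)
E = 3.7403 eV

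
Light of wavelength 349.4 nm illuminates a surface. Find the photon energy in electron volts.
3.5485 eV

Using E = hf = hc/λ:

E = hc/λ = (6.626×10⁻³⁴ J·s)(3×10⁸ m/s) / (349.4×10⁻⁹ m)
E = 3.5485 eV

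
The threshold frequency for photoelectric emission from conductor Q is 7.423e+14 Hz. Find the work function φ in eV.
3.07 eV

At the threshold frequency, photon energy equals work function:
φ = hf₀

Calculating:
φ = (6.626×10⁻³⁴ J·s)(7.423e+14 Hz)
φ = 3.07 eV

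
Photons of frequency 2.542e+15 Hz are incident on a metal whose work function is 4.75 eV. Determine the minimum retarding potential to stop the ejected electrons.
5.7629 V

The stopping potential V_s satisfies: eV_s = KE_max

First, find KE_max using Einstein's equation:
E_photon = hf = (6.626×10⁻³⁴ J·s)(2.542e+15 Hz) = 10.5129 eV
KE_max = E_photon - φ = 10.5129 - 4.75 = 5.7629 eV

Since eV_s = KE_max:
V_s = KE_max/e = 5.7629 V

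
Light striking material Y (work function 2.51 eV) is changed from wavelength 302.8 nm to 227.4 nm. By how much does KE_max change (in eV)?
1.3577 eV

Using Einstein's equation: KE_max = hc/λ - φ

For λ₁ = 302.8 nm:
KE₁ = hc/λ₁ - φ = 4.0946 - 2.51 = 1.5846 eV

For λ₂ = 227.4 nm:
KE₂ = hc/λ₂ - φ = 5.4523 - 2.51 = 2.9423 eV

Change in KE:
ΔKE = KE₂ - KE₁ = 2.9423 - 1.5846 = 1.3577 eV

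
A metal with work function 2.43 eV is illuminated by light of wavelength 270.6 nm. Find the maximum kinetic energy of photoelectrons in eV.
2.1518 eV

Using Einstein's photoelectric equation: KE_max = hf - φ = hc/λ - φ

First, calculate the photon energy:
E_photon = hc/λ = (6.626×10⁻³⁴ J·s)(3×10⁸ m/s) / (270.6×10⁻⁹ m)
E_photon = 4.5818 eV

Then, the maximum kinetic energy:
KE_max = E_photon - φ = 4.5818 eV - 2.43 eV = 2.1518 eV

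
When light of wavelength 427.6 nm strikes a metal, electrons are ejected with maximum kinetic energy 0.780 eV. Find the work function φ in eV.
2.12 eV

From Einstein's photoelectric equation: KE_max = hf - φ = hc/λ - φ

Rearranging for φ:
φ = hc/λ - KE_max

Calculate photon energy:
E_photon = hc/λ = 2.8995 eV

Therefore:
φ = 2.8995 - 0.780 = 2.12 eV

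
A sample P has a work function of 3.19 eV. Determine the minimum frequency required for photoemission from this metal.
7.7134e+14 Hz

The threshold frequency is when the photon energy equals the work function:
hf₀ = φ

Solving for f₀:
f₀ = φ/h = (3.19 eV × 1.602×10⁻¹⁹ J/eV) / (6.626×10⁻³⁴ J·s)
f₀ = 7.7134e+14 Hz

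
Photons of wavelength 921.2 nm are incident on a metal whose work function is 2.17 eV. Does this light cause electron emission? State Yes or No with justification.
No

For photoemission, the photon energy must exceed the work function.

Photon energy: E = hc/λ = 1.3459 eV
Work function: φ = 2.17 eV

Since E_photon (1.3459 eV) < φ (2.17 eV), photoemission will NOT occur.
The threshold wavelength is λ₀ = hc/φ = 571.4 nm.
Since 921.2 nm > 571.4 nm, the photons lack sufficient energy.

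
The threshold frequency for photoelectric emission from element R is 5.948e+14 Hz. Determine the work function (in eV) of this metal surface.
2.46 eV

At the threshold frequency, photon energy equals work function:
φ = hf₀

Calculating:
φ = (6.626×10⁻³⁴ J·s)(5.948e+14 Hz)
φ = 2.46 eV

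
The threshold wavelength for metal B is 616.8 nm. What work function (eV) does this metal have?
2.01 eV

At the threshold wavelength, photon energy equals work function:
φ = hc/λ₀

Calculating:
φ = (6.626×10⁻³⁴ J·s)(3×10⁸ m/s) / (616.8×10⁻⁹ m)
φ = 2.01 eV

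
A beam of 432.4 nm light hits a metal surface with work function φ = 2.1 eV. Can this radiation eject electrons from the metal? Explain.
Yes

For photoemission, the photon energy must exceed the work function.

Photon energy: E = hc/λ = 2.8673 eV
Work function: φ = 2.1 eV

Since E_photon (2.8673 eV) > φ (2.1 eV), photoemission WILL occur.
The threshold wavelength is λ₀ = hc/φ = 590.4 nm.
Since 432.4 nm < 590.4 nm, the light has sufficient energy.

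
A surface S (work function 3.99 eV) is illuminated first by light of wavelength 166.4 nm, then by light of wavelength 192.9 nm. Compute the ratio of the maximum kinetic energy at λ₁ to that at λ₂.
1.4200

Using Einstein's equation: KE_max = hc/λ - φ

For λ₁ = 166.4 nm:
E₁ = hc/λ₁ = 7.4510 eV
KE₁ = E₁ - φ = 7.4510 - 3.99 = 3.4610 eV

For λ₂ = 192.9 nm:
E₂ = hc/λ₂ = 6.4274 eV
KE₂ = E₂ - φ = 6.4274 - 3.99 = 2.4374 eV

Ratio: KE₁/KE₂ = 3.4610/2.4374 = 1.4200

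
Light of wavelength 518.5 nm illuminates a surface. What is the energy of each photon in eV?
2.3912 eV

Using E = hf = hc/λ:

E = hc/λ = (6.626×10⁻³⁴ J·s)(3×10⁸ m/s) / (518.5×10⁻⁹ m)
E = 2.3912 eV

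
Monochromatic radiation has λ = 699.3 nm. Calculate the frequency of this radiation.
4.2870e+14 Hz

Using the wave equation: c = fλ

Solving for frequency:
f = c/λ = (3×10⁸ m/s) / (699.3×10⁻⁹ m)
f = 4.2870e+14 Hz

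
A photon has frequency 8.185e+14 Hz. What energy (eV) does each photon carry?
3.3850 eV

Using E = hf:

E = hf = (6.626×10⁻³⁴ J·s)(8.185e+14 Hz)
E = 3.3850 eV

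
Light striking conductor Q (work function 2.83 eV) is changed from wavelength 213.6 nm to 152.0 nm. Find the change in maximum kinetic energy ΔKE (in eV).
2.3524 eV

Using Einstein's equation: KE_max = hc/λ - φ

For λ₁ = 213.6 nm:
KE₁ = hc/λ₁ - φ = 5.8045 - 2.83 = 2.9745 eV

For λ₂ = 152.0 nm:
KE₂ = hc/λ₂ - φ = 8.1569 - 2.83 = 5.3269 eV

Change in KE:
ΔKE = KE₂ - KE₁ = 5.3269 - 2.9745 = 2.3524 eV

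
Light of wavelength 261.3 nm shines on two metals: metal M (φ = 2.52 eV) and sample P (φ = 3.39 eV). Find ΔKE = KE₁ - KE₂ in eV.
0.8700 eV

Using KE_max = hc/λ - φ for each metal:

Photon energy: E = hc/λ = 4.7449 eV

For metal M (φ₁ = 2.52 eV):
KE₁ = E - φ₁ = 4.7449 - 2.52 = 2.2249 eV

For sample P (φ₂ = 3.39 eV):
KE₂ = E - φ₂ = 4.7449 - 3.39 = 1.3549 eV

Difference:
ΔKE = KE₁ - KE₂ = 2.2249 - 1.3549 = 0.8700 eV

Note: The difference equals the difference in work functions: 3.39 - 2.52 = 0.87 eV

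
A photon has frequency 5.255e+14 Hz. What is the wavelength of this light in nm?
570.49 nm

Using the wave equation: c = fλ

Solving for wavelength:
λ = c/f = (3×10⁸ m/s) / (5.255e+14 Hz)
λ = 570.49 nm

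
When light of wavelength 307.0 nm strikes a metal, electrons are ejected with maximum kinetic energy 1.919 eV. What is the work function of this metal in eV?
2.12 eV

From Einstein's photoelectric equation: KE_max = hf - φ = hc/λ - φ

Rearranging for φ:
φ = hc/λ - KE_max

Calculate photon energy:
E_photon = hc/λ = 4.0386 eV

Therefore:
φ = 4.0386 - 1.919 = 2.12 eV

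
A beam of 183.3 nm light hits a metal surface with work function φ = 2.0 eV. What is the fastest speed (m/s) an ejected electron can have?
1.2945e+06 m/s

First, find the maximum kinetic energy:
E_photon = hc/λ = 6.7640 eV
KE_max = E_photon - φ = 6.7640 - 2.0 = 4.7640 eV

Convert to Joules: KE_max = 4.7640 × 1.602×10⁻¹⁹ J = 7.6328e-19 J

Then use KE = ½mv² to find velocity:
v = √(2·KE/m) = √(2 × 7.6328e-19 J / 9.109e-31 kg)
v = 1.2945e+06 m/s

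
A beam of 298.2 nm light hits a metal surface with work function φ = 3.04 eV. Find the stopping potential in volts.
1.1178 V

The stopping potential V_s satisfies: eV_s = KE_max

First, find KE_max using Einstein's equation:
E_photon = hc/λ = 4.1578 eV
KE_max = E_photon - φ = 4.1578 - 3.04 = 1.1178 eV

Since eV_s = KE_max:
V_s = KE_max/e = 1.1178 V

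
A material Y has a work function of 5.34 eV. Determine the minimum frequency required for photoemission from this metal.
1.2912e+15 Hz

The threshold frequency is when the photon energy equals the work function:
hf₀ = φ

Solving for f₀:
f₀ = φ/h = (5.34 eV × 1.602×10⁻¹⁹ J/eV) / (6.626×10⁻³⁴ J·s)
f₀ = 1.2912e+15 Hz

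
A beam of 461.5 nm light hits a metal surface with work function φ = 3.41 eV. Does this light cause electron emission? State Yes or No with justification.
No

For photoemission, the photon energy must exceed the work function.

Photon energy: E = hc/λ = 2.6865 eV
Work function: φ = 3.41 eV

Since E_photon (2.6865 eV) < φ (3.41 eV), photoemission will NOT occur.
The threshold wavelength is λ₀ = hc/φ = 363.6 nm.
Since 461.5 nm > 363.6 nm, the photons lack sufficient energy.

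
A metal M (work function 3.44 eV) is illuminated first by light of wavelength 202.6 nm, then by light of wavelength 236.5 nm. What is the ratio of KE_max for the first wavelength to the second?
1.4867

Using Einstein's equation: KE_max = hc/λ - φ

For λ₁ = 202.6 nm:
E₁ = hc/λ₁ = 6.1197 eV
KE₁ = E₁ - φ = 6.1197 - 3.44 = 2.6797 eV

For λ₂ = 236.5 nm:
E₂ = hc/λ₂ = 5.2425 eV
KE₂ = E₂ - φ = 5.2425 - 3.44 = 1.8025 eV

Ratio: KE₁/KE₂ = 2.6797/1.8025 = 1.4867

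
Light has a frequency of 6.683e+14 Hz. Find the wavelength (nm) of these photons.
448.59 nm

Using the wave equation: c = fλ

Solving for wavelength:
λ = c/f = (3×10⁸ m/s) / (6.683e+14 Hz)
λ = 448.59 nm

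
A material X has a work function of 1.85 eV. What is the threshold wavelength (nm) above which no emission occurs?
670.18 nm

The threshold wavelength is when the photon energy equals the work function:
hc/λ₀ = φ

Solving for λ₀:
λ₀ = hc/φ = (6.626×10⁻³⁴ J·s)(3×10⁸ m/s) / (1.85 eV × 1.602×10⁻¹⁹ J/eV)
λ₀ = 670.18 nm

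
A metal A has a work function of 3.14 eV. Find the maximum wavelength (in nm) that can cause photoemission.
394.85 nm

The threshold wavelength is when the photon energy equals the work function:
hc/λ₀ = φ

Solving for λ₀:
λ₀ = hc/φ = (6.626×10⁻³⁴ J·s)(3×10⁸ m/s) / (3.14 eV × 1.602×10⁻¹⁹ J/eV)
λ₀ = 394.85 nm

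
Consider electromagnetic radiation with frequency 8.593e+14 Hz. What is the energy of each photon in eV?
3.5538 eV

Using E = hf:

E = hf = (6.626×10⁻³⁴ J·s)(8.593e+14 Hz)
E = 3.5538 eV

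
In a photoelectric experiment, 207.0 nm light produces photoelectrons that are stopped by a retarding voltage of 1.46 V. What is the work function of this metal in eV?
4.53 eV

The stopping potential gives the maximum kinetic energy: KE_max = eV_s = 1.46 eV

From Einstein's photoelectric equation: KE_max = hc/λ - φ
Rearranging: φ = hc/λ - KE_max

Calculate photon energy:
E_photon = hc/λ = (6.626×10⁻³⁴ J·s)(3×10⁸ m/s) / (207.0×10⁻⁹ m) = 5.9896 eV

Therefore:
φ = 5.9896 - 1.46 = 4.53 eV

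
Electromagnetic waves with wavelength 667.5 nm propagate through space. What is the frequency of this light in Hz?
4.4913e+14 Hz

Using the wave equation: c = fλ

Solving for frequency:
f = c/λ = (3×10⁸ m/s) / (667.5×10⁻⁹ m)
f = 4.4913e+14 Hz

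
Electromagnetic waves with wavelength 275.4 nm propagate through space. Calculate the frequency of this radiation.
1.0886e+15 Hz

Using the wave equation: c = fλ

Solving for frequency:
f = c/λ = (3×10⁸ m/s) / (275.4×10⁻⁹ m)
f = 1.0886e+15 Hz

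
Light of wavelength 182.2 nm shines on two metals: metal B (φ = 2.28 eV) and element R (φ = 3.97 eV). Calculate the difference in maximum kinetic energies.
1.6900 eV

Using KE_max = hc/λ - φ for each metal:

Photon energy: E = hc/λ = 6.8048 eV

For metal B (φ₁ = 2.28 eV):
KE₁ = E - φ₁ = 6.8048 - 2.28 = 4.5248 eV

For element R (φ₂ = 3.97 eV):
KE₂ = E - φ₂ = 6.8048 - 3.97 = 2.8348 eV

Difference:
ΔKE = KE₁ - KE₂ = 4.5248 - 2.8348 = 1.6900 eV

Note: The difference equals the difference in work functions: 3.97 - 2.28 = 1.69 eV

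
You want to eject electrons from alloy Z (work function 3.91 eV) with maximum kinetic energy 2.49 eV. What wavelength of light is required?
193.73 nm

From Einstein's equation: KE_max = hc/λ - φ

Rearranging for λ:
hc/λ = KE_max + φ
λ = hc/(KE_max + φ)

Required photon energy:
E_photon = KE_max + φ = 2.49 + 3.91 = 6.40 eV

Required wavelength:
λ = hc/E_photon = (6.626×10⁻³⁴)(3×10⁸) / (6.40 × 1.602×10⁻¹⁹)
λ = 193.73 nm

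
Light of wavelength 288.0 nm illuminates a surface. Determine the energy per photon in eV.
4.3050 eV

Using E = hf = hc/λ:

E = hc/λ = (6.626×10⁻³⁴ J·s)(3×10⁸ m/s) / (288.0×10⁻⁹ m)
E = 4.3050 eV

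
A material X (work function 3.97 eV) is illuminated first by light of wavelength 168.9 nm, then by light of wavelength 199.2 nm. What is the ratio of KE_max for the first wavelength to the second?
1.4954

Using Einstein's equation: KE_max = hc/λ - φ

For λ₁ = 168.9 nm:
E₁ = hc/λ₁ = 7.3407 eV
KE₁ = E₁ - φ = 7.3407 - 3.97 = 3.3707 eV

For λ₂ = 199.2 nm:
E₂ = hc/λ₂ = 6.2241 eV
KE₂ = E₂ - φ = 6.2241 - 3.97 = 2.2541 eV

Ratio: KE₁/KE₂ = 3.3707/2.2541 = 1.4954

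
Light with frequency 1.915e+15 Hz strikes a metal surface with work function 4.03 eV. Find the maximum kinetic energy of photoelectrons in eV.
3.8898 eV

Using Einstein's photoelectric equation: KE_max = hf - φ

First, calculate the photon energy:
E_photon = hf = (6.626×10⁻³⁴ J·s)(1.915e+15 Hz)
E_photon = 7.9198 eV

Then, the maximum kinetic energy:
KE_max = E_photon - φ = 7.9198 eV - 4.03 eV = 3.8898 eV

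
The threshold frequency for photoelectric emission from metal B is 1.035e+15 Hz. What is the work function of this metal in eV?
4.28 eV

At the threshold frequency, photon energy equals work function:
φ = hf₀

Calculating:
φ = (6.626×10⁻³⁴ J·s)(1.035e+15 Hz)
φ = 4.28 eV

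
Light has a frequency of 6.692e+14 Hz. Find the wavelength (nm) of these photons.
447.99 nm

Using the wave equation: c = fλ

Solving for wavelength:
λ = c/f = (3×10⁸ m/s) / (6.692e+14 Hz)
λ = 447.99 nm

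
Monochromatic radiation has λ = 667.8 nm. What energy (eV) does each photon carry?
1.8566 eV

Using E = hf = hc/λ:

E = hc/λ = (6.626×10⁻³⁴ J·s)(3×10⁸ m/s) / (667.8×10⁻⁹ m)
E = 1.8566 eV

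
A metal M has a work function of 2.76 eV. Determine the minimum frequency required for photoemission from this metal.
6.6737e+14 Hz

The threshold frequency is when the photon energy equals the work function:
hf₀ = φ

Solving for f₀:
f₀ = φ/h = (2.76 eV × 1.602×10⁻¹⁹ J/eV) / (6.626×10⁻³⁴ J·s)
f₀ = 6.6737e+14 Hz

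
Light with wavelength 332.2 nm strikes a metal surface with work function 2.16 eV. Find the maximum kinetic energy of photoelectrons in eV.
1.5722 eV

Using Einstein's photoelectric equation: KE_max = hf - φ = hc/λ - φ

First, calculate the photon energy:
E_photon = hc/λ = (6.626×10⁻³⁴ J·s)(3×10⁸ m/s) / (332.2×10⁻⁹ m)
E_photon = 3.7322 eV

Then, the maximum kinetic energy:
KE_max = E_photon - φ = 3.7322 eV - 2.16 eV = 1.5722 eV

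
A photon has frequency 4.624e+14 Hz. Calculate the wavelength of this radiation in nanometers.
648.34 nm

Using the wave equation: c = fλ

Solving for wavelength:
λ = c/f = (3×10⁸ m/s) / (4.624e+14 Hz)
λ = 648.34 nm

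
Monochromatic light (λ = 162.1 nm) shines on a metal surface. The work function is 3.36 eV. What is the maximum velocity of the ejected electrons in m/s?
1.2282e+06 m/s

First, find the maximum kinetic energy:
E_photon = hc/λ = 7.6486 eV
KE_max = E_photon - φ = 7.6486 - 3.36 = 4.2886 eV

Convert to Joules: KE_max = 4.2886 × 1.602×10⁻¹⁹ J = 6.8711e-19 J

Then use KE = ½mv² to find velocity:
v = √(2·KE/m) = √(2 × 6.8711e-19 J / 9.109e-31 kg)
v = 1.2282e+06 m/s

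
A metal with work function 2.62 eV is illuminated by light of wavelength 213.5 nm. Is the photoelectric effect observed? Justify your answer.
Yes

For photoemission, the photon energy must exceed the work function.

Photon energy: E = hc/λ = 5.8072 eV
Work function: φ = 2.62 eV

Since E_photon (5.8072 eV) > φ (2.62 eV), photoemission WILL occur.
The threshold wavelength is λ₀ = hc/φ = 473.2 nm.
Since 213.5 nm < 473.2 nm, the light has sufficient energy.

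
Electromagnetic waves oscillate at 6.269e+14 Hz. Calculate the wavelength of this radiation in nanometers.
478.21 nm

Using the wave equation: c = fλ

Solving for wavelength:
λ = c/f = (3×10⁸ m/s) / (6.269e+14 Hz)
λ = 478.21 nm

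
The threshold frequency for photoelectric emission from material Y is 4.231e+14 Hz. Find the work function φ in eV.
1.75 eV

At the threshold frequency, photon energy equals work function:
φ = hf₀

Calculating:
φ = (6.626×10⁻³⁴ J·s)(4.231e+14 Hz)
φ = 1.75 eV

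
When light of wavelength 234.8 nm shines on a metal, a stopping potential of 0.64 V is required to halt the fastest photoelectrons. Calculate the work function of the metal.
4.64 eV

The stopping potential gives the maximum kinetic energy: KE_max = eV_s = 0.64 eV

From Einstein's photoelectric equation: KE_max = hc/λ - φ
Rearranging: φ = hc/λ - KE_max

Calculate photon energy:
E_photon = hc/λ = (6.626×10⁻³⁴ J·s)(3×10⁸ m/s) / (234.8×10⁻⁹ m) = 5.2804 eV

Therefore:
φ = 5.2804 - 0.64 = 4.64 eV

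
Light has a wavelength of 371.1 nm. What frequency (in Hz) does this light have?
8.0785e+14 Hz

Using the wave equation: c = fλ

Solving for frequency:
f = c/λ = (3×10⁸ m/s) / (371.1×10⁻⁹ m)
f = 8.0785e+14 Hz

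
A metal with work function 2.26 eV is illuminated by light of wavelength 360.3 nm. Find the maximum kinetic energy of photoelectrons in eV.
1.1811 eV

Using Einstein's photoelectric equation: KE_max = hf - φ = hc/λ - φ

First, calculate the photon energy:
E_photon = hc/λ = (6.626×10⁻³⁴ J·s)(3×10⁸ m/s) / (360.3×10⁻⁹ m)
E_photon = 3.4411 eV

Then, the maximum kinetic energy:
KE_max = E_photon - φ = 3.4411 eV - 2.26 eV = 1.1811 eV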